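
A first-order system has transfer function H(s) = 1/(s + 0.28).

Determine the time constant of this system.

For H(s) = 1/(s + 1/τ), the pole is at -1/τ = -0.28, so τ = 1/0.28 = 3.5714 s.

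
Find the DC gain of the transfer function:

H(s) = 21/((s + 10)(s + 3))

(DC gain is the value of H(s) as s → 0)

DC gain = H(0) = 21/(10 × 3) = 21/30 = 0.7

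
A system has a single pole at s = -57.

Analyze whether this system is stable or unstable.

Pole at s = -57 is in the left half-plane. Stable.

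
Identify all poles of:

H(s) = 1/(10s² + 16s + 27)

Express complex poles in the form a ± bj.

Discriminant = 16² - 4×10×27 = 256 - 1080 = -824 < 0, so the poles are a complex conjugate pair s = (-16 ± j√824)/(2×10). Real part = -16/(2×10) = -16/20 = -0.8; imaginary part = ±√824/(2×10) ≈ 1.4353. Poles: s = -0.8 ± 1.4353j.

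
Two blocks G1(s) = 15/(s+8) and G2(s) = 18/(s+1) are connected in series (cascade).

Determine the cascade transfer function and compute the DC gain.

Series: multiply transfer functions. G_eq = 15/(s+8) × 18/(s+1) = 270/((s+8)(s+1)). DC gain = 270/(8×1) = 33.75.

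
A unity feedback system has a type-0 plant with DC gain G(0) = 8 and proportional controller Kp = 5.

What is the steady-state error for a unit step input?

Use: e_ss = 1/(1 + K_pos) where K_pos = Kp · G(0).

K_pos = Kp · G(0) = 5 × 8 = 40. e_ss = 1/(1 + 40) = 0.0244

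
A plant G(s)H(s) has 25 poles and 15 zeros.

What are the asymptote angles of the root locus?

n - m = 25 - 15 = 10. Angles: θk = (2k + 1)·180°/10 = 18°, 54°, 90°, 126°, 162°, 198°, 234°, 270°, 306°, 342°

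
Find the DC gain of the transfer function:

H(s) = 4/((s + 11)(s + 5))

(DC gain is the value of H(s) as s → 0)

DC gain = H(0) = 4/(11 × 5) = 4/55 = 0.0727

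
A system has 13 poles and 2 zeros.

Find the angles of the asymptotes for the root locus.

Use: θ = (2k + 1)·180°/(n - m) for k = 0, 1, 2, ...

n - m = 13 - 2 = 11. Angles: θk = (2k + 1)·180°/11 = 16.36°, 49.09°, 81.82°, 114.55°, 147.27°, 180°, 212.73°, 245.45°, 278.18°, 310.91°, 343.64°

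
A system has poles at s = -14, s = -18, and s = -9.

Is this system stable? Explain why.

All poles are in the left half-plane. System is stable.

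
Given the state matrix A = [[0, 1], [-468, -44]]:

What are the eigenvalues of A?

det(A - λI) = λ² - (-44)λ + 468 = (λ - (-26))(λ - (-18)). Eigenvalues: -26, -18.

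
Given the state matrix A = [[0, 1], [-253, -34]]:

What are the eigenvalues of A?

det(A - λI) = λ² - (-34)λ + 253 = (λ - (-11))(λ - (-23)). Eigenvalues: -11, -23.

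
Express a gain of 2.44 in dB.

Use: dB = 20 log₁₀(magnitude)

dB = 20 log₁₀(2.44) = 7.7 dB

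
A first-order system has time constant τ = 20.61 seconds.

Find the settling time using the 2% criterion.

For first-order system, 2% settling time ≈ 4τ = 4 × 20.61 = 82.44 s.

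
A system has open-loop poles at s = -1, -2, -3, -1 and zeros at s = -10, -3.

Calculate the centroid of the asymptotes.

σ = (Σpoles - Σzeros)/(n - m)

σ = (Σpoles - Σzeros)/(n - m) = (-7 - (-13))/(4 - 2) = 6/2 = 3.0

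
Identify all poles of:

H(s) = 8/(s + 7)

Pole is where denominator = 0: s + 7 = 0, so s = -7.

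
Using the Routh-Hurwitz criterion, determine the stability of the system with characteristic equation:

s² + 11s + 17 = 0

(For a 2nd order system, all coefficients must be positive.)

Coefficients: 1, 11, 17. All positive, so system is stable.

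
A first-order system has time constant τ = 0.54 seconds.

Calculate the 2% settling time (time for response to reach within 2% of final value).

For first-order system, 2% settling time ≈ 4τ = 4 × 0.54 = 2.16 s.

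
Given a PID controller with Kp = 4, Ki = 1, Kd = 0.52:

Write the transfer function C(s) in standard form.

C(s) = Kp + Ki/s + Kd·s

Substituting values: C(s) = 4 + 1/s + 0.52s = (0.52s² + 4s + 1)/s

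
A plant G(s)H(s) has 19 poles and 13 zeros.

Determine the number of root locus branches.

Root locus has n branches where n = number of poles = 19.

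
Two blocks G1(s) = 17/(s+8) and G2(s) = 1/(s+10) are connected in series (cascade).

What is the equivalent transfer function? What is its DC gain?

Series: multiply transfer functions. G_eq = 17/(s+8) × 1/(s+10) = 17/((s+8)(s+10)). DC gain = 17/(8×10) = 0.2125.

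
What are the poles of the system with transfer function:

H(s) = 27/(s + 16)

Pole is where denominator = 0: s + 16 = 0, so s = -16.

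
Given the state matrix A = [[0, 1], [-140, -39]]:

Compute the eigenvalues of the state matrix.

det(A - λI) = λ² - (-39)λ + 140 = (λ - (-35))(λ - (-4)). Eigenvalues: -35, -4.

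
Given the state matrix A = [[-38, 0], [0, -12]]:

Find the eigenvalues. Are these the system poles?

For diagonal matrix, eigenvalues are diagonal entries: λ₁ = -38, λ₂ = -12. Eigenvalues of A = system poles.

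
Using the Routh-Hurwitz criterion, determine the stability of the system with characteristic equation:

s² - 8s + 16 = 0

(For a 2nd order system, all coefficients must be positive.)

Coefficients: 1, -8, 16. b=-8 not positive, so system is unstable.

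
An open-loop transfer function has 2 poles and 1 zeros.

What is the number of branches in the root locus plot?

Root locus has n branches where n = number of poles = 2.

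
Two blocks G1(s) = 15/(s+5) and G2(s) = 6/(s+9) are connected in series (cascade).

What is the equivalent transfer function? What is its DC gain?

Series: multiply transfer functions. G_eq = 15/(s+5) × 6/(s+9) = 90/((s+5)(s+9)). DC gain = 90/(5×9) = 2.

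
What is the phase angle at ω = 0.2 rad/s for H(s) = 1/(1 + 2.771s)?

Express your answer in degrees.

Phase = -arctan(ωτ) = -arctan(0.2 × 2.771) = -29.0°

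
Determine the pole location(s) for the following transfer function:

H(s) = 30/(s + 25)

Pole is where denominator = 0: s + 25 = 0, so s = -25.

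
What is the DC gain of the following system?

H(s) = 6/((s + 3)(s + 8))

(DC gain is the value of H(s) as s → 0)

DC gain = H(0) = 6/(3 × 8) = 6/24 = 0.25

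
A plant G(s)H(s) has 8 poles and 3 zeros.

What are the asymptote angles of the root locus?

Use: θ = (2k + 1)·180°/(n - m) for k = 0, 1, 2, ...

n - m = 8 - 3 = 5. Angles: θk = (2k + 1)·180°/5 = 36°, 108°, 180°, 252°, 324°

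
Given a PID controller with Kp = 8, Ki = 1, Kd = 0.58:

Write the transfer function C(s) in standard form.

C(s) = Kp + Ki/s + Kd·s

Substituting values: C(s) = 8 + 1/s + 0.58s = (0.58s² + 8s + 1)/s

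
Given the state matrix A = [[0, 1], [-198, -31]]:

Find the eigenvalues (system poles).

det(A - λI) = λ² - (-31)λ + 198 = (λ - (-22))(λ - (-9)). Eigenvalues: -22, -9.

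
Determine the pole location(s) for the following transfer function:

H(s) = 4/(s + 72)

Pole is where denominator = 0: s + 72 = 0, so s = -72.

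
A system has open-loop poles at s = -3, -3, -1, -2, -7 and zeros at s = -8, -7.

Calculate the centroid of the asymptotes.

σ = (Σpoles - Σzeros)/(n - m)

σ = (Σpoles - Σzeros)/(n - m) = (-16 - (-15))/(5 - 2) = -1/3 = -0.33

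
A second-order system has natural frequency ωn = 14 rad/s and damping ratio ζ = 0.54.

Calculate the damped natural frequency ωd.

ωd = ωn√(1 - ζ²) = 14√(1 - 0.54²) = 11.78 rad/s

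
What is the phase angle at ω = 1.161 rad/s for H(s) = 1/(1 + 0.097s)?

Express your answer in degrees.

Phase = -arctan(ωτ) = -arctan(1.161 × 0.097) = -6.4°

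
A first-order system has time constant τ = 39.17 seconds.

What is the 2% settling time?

For first-order system, 2% settling time ≈ 4τ = 4 × 39.17 = 156.68 s.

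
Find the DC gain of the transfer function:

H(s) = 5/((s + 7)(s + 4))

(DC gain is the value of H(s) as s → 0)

DC gain = H(0) = 5/(7 × 4) = 5/28 = 0.1786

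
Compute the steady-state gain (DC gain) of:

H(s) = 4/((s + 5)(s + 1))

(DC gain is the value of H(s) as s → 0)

DC gain = H(0) = 4/(5 × 1) = 4/5 = 0.8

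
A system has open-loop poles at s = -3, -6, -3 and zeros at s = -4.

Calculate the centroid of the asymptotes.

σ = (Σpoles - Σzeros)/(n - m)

σ = (Σpoles - Σzeros)/(n - m) = (-12 - (-4))/(3 - 1) = -8/2 = -4.0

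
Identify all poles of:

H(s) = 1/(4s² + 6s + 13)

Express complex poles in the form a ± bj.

Discriminant = 6² - 4×4×13 = 36 - 208 = -172 < 0, so the poles are a complex conjugate pair s = (-6 ± j√172)/(2×4). Real part = -6/(2×4) = -6/8 = -0.75; imaginary part = ±√172/(2×4) ≈ 1.6394. Poles: s = -0.75 ± 1.6394j.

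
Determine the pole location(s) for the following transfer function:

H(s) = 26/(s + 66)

Pole is where denominator = 0: s + 66 = 0, so s = -66.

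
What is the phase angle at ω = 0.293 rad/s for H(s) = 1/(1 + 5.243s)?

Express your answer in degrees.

Phase = -arctan(ωτ) = -arctan(0.293 × 5.243) = -56.9°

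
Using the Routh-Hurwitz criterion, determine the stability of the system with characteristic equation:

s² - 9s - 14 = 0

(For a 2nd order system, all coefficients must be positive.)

Coefficients: 1, -9, -14. b=-9, c=-14 not positive, so system is unstable.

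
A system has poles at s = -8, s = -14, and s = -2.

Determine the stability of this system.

All poles are in the left half-plane. System is stable.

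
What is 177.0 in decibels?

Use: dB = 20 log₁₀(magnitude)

dB = 20 log₁₀(177.0) = 45.0 dB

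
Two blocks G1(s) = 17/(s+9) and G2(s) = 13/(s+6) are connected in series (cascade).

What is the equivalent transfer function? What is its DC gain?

Series: multiply transfer functions. G_eq = 17/(s+9) × 13/(s+6) = 221/((s+9)(s+6)). DC gain = 221/(9×6) = 4.0926.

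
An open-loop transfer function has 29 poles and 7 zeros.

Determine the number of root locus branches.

Root locus has n branches where n = number of poles = 29.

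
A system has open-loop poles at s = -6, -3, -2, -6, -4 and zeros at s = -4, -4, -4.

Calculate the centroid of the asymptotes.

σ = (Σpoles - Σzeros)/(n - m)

σ = (Σpoles - Σzeros)/(n - m) = (-21 - (-12))/(5 - 3) = -9/2 = -4.5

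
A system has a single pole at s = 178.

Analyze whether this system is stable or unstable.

Pole at s = 178 is in the right half-plane. Unstable.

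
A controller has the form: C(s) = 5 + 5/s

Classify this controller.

This is a Proportional-Integral (PI) controller.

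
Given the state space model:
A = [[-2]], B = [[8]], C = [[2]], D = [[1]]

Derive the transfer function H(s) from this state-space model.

(sI - A)⁻¹ = 1/(s + 2). H(s) = 2×8/(s + 2) + 1 = (s + 18)/(s + 2).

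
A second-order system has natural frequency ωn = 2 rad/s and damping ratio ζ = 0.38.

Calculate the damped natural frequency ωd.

ωd = ωn√(1 - ζ²) = 2√(1 - 0.38²) = 1.85 rad/s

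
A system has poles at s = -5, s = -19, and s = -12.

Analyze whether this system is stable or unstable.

All poles are in the left half-plane. System is stable.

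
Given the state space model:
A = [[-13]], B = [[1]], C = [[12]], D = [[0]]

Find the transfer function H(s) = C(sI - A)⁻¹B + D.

(sI - A)⁻¹ = 1/(s + 13). H(s) = 12 × 1/(s + 13) + 0 = 12/(s + 13).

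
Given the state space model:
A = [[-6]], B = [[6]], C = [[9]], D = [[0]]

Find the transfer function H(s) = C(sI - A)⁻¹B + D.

(sI - A)⁻¹ = 1/(s + 6). H(s) = 9 × 6/(s + 6) + 0 = 54/(s + 6).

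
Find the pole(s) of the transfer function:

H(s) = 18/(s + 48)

Pole is where denominator = 0: s + 48 = 0, so s = -48.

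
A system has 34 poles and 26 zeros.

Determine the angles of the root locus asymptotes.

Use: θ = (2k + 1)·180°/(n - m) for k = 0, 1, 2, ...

n - m = 34 - 26 = 8. Angles: θk = (2k + 1)·180°/8 = 22.5°, 67.5°, 112.5°, 157.5°, 202.5°, 247.5°, 292.5°, 337.5°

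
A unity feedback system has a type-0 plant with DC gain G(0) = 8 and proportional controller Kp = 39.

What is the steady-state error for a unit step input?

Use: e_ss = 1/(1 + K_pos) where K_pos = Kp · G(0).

K_pos = Kp · G(0) = 39 × 8 = 312. e_ss = 1/(1 + 312) = 0.0032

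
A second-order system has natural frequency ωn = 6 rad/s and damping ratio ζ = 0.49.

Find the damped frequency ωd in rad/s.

ωd = ωn√(1 - ζ²) = 6√(1 - 0.49²) = 5.23 rad/s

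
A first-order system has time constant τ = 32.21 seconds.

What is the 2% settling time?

For first-order system, 2% settling time ≈ 4τ = 4 × 32.21 = 128.84 s.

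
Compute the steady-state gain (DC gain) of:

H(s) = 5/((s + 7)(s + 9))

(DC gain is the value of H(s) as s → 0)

DC gain = H(0) = 5/(7 × 9) = 5/63 = 0.0794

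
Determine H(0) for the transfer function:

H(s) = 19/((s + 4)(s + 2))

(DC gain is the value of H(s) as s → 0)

DC gain = H(0) = 19/(4 × 2) = 19/8 = 2.375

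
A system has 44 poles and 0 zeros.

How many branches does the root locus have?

Root locus has n branches where n = number of poles = 44.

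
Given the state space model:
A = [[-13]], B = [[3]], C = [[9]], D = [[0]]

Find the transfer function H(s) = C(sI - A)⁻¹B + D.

(sI - A)⁻¹ = 1/(s + 13). H(s) = 9 × 3/(s + 13) + 0 = 27/(s + 13).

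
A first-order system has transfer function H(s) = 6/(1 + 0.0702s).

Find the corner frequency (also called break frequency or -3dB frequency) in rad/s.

Corner frequency = 1/τ = 1/0.0702 = 14.245 rad/s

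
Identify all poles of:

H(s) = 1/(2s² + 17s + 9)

Discriminant = 17² - 4×2×9 = 289 - 72 = 217 > 0, so two distinct real poles. Using quadratic formula: s = (-17 ± √217)/(2×2) = (-17 ± √217)/4, with √217 ≈ 14.7309. s₁ ≈ -0.5673, s₂ ≈ -7.9327. Poles: s₁ = -0.5673, s₂ = -7.9327.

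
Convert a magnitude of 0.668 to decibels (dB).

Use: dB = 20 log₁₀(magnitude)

dB = 20 log₁₀(0.668) = -3.5 dB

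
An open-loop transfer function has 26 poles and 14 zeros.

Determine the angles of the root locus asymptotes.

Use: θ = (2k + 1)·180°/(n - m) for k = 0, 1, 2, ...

n - m = 26 - 14 = 12. Angles: θk = (2k + 1)·180°/12 = 15°, 45°, 75°, 105°, 135°, 165°, 195°, 225°, 255°, 285°, 315°, 345°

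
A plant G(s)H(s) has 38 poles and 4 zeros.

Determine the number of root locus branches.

Root locus has n branches where n = number of poles = 38.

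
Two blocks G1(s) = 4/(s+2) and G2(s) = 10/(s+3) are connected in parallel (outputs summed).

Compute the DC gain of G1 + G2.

Parallel: G_eq = G1 + G2. DC gain = G1(0) + G2(0) = 4/2 + 10/3 = 2 + 3.3333 = 5.3333.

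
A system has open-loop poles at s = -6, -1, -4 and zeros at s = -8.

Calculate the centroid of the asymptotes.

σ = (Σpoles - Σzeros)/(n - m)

σ = (Σpoles - Σzeros)/(n - m) = (-11 - (-8))/(3 - 1) = -3/2 = -1.5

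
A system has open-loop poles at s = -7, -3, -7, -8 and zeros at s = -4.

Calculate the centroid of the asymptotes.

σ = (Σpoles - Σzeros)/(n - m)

σ = (Σpoles - Σzeros)/(n - m) = (-25 - (-4))/(4 - 1) = -21/3 = -7.0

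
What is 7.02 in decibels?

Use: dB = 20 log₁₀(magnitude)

dB = 20 log₁₀(7.02) = 16.9 dB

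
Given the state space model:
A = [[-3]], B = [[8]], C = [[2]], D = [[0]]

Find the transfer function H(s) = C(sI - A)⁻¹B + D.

(sI - A)⁻¹ = 1/(s + 3). H(s) = 2 × 8/(s + 3) + 0 = 16/(s + 3).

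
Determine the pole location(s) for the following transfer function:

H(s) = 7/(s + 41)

Pole is where denominator = 0: s + 41 = 0, so s = -41.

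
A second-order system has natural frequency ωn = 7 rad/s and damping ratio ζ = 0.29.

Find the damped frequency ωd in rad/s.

ωd = ωn√(1 - ζ²) = 7√(1 - 0.29²) = 6.7 rad/s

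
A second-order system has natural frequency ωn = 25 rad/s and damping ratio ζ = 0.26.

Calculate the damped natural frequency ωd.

ωd = ωn√(1 - ζ²) = 25√(1 - 0.26²) = 24.14 rad/s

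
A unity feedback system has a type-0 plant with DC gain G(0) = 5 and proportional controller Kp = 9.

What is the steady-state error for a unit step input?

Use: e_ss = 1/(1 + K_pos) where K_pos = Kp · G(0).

K_pos = Kp · G(0) = 9 × 5 = 45. e_ss = 1/(1 + 45) = 0.0217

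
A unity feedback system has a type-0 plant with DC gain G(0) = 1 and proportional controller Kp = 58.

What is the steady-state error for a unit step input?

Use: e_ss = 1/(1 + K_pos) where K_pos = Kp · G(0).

K_pos = Kp · G(0) = 58 × 1 = 58. e_ss = 1/(1 + 58) = 0.0169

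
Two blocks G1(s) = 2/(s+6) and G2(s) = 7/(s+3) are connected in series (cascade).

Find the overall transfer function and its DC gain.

Series: multiply transfer functions. G_eq = 2/(s+6) × 7/(s+3) = 14/((s+6)(s+3)). DC gain = 14/(6×3) = 0.7778.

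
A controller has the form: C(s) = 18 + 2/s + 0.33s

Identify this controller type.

This is a Proportional-Integral-Derivative (PID) controller.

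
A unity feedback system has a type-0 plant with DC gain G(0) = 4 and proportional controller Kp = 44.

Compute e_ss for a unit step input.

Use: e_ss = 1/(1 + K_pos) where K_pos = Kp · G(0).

K_pos = Kp · G(0) = 44 × 4 = 176. e_ss = 1/(1 + 176) = 0.0056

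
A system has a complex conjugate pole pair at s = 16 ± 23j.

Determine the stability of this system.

Real part of poles is 16 (> 0, right half-plane). Unstable.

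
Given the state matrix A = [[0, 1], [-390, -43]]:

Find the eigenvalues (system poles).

det(A - λI) = λ² - (-43)λ + 390 = (λ - (-30))(λ - (-13)). Eigenvalues: -30, -13.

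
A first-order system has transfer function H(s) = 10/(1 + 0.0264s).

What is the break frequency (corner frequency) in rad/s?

Corner frequency = 1/τ = 1/0.0264 = 37.879 rad/s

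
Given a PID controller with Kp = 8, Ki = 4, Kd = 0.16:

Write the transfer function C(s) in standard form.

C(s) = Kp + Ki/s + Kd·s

Substituting values: C(s) = 8 + 4/s + 0.16s = (0.16s² + 8s + 4)/s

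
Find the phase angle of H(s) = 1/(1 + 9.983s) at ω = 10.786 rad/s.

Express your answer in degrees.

Phase = -arctan(ωτ) = -arctan(10.786 × 9.983) = -89.5°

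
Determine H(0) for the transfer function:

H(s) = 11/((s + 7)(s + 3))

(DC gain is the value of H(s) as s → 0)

DC gain = H(0) = 11/(7 × 3) = 11/21 = 0.5238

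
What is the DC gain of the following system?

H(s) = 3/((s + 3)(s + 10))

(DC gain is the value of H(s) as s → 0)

DC gain = H(0) = 3/(3 × 10) = 3/30 = 0.1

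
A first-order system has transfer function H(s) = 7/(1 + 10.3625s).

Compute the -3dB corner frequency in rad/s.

Corner frequency = 1/τ = 1/10.3625 = 0.097 rad/s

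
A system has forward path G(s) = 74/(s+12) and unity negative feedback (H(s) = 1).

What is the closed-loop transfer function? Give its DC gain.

T(s) = G/(1+GH) = [74/(s+12)] / [1 + 74/(s+12)] = 74/(s+12+74) = 74/(s+86). DC gain = 74/86 = 0.8605.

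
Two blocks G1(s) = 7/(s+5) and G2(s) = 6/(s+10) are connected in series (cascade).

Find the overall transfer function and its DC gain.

Series: multiply transfer functions. G_eq = 7/(s+5) × 6/(s+10) = 42/((s+5)(s+10)). DC gain = 42/(5×10) = 0.84.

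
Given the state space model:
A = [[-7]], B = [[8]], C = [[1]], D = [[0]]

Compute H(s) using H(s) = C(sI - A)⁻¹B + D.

(sI - A)⁻¹ = 1/(s + 7). H(s) = 1 × 8/(s + 7) + 0 = 8/(s + 7).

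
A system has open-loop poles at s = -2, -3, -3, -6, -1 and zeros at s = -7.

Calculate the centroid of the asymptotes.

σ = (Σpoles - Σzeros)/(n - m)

σ = (Σpoles - Σzeros)/(n - m) = (-15 - (-7))/(5 - 1) = -8/4 = -2.0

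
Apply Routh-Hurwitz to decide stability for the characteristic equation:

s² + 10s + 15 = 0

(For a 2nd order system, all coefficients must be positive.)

Coefficients: 1, 10, 15. All positive, so system is stable.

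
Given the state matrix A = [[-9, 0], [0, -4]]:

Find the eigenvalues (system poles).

For diagonal matrix, eigenvalues are diagonal entries: λ₁ = -9, λ₂ = -4.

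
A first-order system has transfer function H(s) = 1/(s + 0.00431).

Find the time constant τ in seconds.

For H(s) = 1/(s + 1/τ), the pole is at -1/τ = -0.00431, so τ = 1/0.00431 = 232 s.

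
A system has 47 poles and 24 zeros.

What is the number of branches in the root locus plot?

Root locus has n branches where n = number of poles = 47.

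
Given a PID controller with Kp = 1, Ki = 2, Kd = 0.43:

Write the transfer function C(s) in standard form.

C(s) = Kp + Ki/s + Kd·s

Substituting values: C(s) = 1 + 2/s + 0.43s = (0.43s² + s + 2)/s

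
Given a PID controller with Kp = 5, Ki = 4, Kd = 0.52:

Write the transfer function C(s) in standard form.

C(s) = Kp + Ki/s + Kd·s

Substituting values: C(s) = 5 + 4/s + 0.52s = (0.52s² + 5s + 4)/s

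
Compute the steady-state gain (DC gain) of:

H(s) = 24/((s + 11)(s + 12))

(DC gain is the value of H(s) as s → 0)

DC gain = H(0) = 24/(11 × 12) = 24/132 = 0.1818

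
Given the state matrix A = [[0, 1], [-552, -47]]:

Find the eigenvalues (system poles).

det(A - λI) = λ² - (-47)λ + 552 = (λ - (-24))(λ - (-23)). Eigenvalues: -24, -23.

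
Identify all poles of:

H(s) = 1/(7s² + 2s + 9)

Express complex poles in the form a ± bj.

Discriminant = 2² - 4×7×9 = 4 - 252 = -248 < 0, so the poles are a complex conjugate pair s = (-2 ± j√248)/(2×7). Real part = -2/(2×7) = -2/14 ≈ -0.1429; imaginary part = ±√248/(2×7) ≈ 1.1249. Poles: s = -0.1429 ± 1.1249j.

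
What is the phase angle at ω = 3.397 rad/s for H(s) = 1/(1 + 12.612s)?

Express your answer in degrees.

Phase = -arctan(ωτ) = -arctan(3.397 × 12.612) = -88.7°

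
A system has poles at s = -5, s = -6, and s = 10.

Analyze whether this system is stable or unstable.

Pole(s) at s = 10 are not in the left half-plane. System is unstable.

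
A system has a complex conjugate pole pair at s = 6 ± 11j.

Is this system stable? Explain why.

Real part of poles is 6 (> 0, right half-plane). Unstable.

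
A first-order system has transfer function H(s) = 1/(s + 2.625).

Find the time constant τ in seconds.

For H(s) = 1/(s + 1/τ), the pole is at -1/τ = -2.625, so τ = 1/2.625 = 0.3810 s.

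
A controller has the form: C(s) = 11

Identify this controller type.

This is a Proportional (P) controller.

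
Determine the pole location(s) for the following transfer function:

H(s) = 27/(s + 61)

Pole is where denominator = 0: s + 61 = 0, so s = -61.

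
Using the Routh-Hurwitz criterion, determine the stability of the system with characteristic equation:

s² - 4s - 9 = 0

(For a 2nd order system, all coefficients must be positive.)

Coefficients: 1, -4, -9. b=-4, c=-9 not positive, so system is unstable.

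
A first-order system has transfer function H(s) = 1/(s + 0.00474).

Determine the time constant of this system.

For H(s) = 1/(s + 1/τ), the pole is at -1/τ = -0.00474, so τ = 1/0.00474 = 211 s.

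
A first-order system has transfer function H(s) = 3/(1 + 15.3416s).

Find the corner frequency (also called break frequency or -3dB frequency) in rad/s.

Corner frequency = 1/τ = 1/15.3416 = 0.065 rad/s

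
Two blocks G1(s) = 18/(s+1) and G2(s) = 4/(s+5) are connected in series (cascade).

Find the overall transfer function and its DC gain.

Series: multiply transfer functions. G_eq = 18/(s+1) × 4/(s+5) = 72/((s+1)(s+5)). DC gain = 72/(1×5) = 14.4.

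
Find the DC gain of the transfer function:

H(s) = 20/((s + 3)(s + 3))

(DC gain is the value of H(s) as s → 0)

DC gain = H(0) = 20/(3 × 3) = 20/9 = 2.2222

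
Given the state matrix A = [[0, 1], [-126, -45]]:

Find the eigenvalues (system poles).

det(A - λI) = λ² - (-45)λ + 126 = (λ - (-42))(λ - (-3)). Eigenvalues: -42, -3.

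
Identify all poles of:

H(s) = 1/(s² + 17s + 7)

Discriminant = 17² - 4×1×7 = 289 - 28 = 261 > 0, so two distinct real poles. Using quadratic formula: s = (-17 ± √261)/(2×1) = (-17 ± √261)/2, with √261 ≈ 16.1555. s₁ ≈ -0.4223, s₂ ≈ -16.5777. Poles: s₁ = -0.4223, s₂ = -16.5777.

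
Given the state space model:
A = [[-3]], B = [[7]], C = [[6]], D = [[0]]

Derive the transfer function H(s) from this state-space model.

(sI - A)⁻¹ = 1/(s + 3). H(s) = 6 × 7/(s + 3) + 0 = 42/(s + 3).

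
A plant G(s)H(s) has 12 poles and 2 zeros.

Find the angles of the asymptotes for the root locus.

n - m = 12 - 2 = 10. Angles: θk = (2k + 1)·180°/10 = 18°, 54°, 90°, 126°, 162°, 198°, 234°, 270°, 306°, 342°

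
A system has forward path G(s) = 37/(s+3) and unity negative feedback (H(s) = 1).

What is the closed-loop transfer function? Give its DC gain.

T(s) = G/(1+GH) = [37/(s+3)] / [1 + 37/(s+3)] = 37/(s+3+37) = 37/(s+40). DC gain = 37/40 = 0.925.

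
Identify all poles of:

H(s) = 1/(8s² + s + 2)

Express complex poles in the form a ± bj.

Discriminant = 1² - 4×8×2 = 1 - 64 = -63 < 0, so the poles are a complex conjugate pair s = (-1 ± j√63)/(2×8). Real part = -1/(2×8) = -1/16 = -0.0625; imaginary part = ±√63/(2×8) ≈ 0.4961. Poles: s = -0.0625 ± 0.4961j.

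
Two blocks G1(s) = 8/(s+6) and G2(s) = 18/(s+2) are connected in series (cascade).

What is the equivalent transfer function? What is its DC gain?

Series: multiply transfer functions. G_eq = 8/(s+6) × 18/(s+2) = 144/((s+6)(s+2)). DC gain = 144/(6×2) = 12.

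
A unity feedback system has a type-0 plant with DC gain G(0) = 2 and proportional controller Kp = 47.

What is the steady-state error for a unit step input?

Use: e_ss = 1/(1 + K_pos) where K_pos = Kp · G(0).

K_pos = Kp · G(0) = 47 × 2 = 94. e_ss = 1/(1 + 94) = 0.0105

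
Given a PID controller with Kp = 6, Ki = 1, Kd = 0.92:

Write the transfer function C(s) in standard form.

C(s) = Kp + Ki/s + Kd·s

Substituting values: C(s) = 6 + 1/s + 0.92s = (0.92s² + 6s + 1)/s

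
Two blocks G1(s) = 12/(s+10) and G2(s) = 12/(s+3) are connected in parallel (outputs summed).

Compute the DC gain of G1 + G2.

Parallel: G_eq = G1 + G2. DC gain = G1(0) + G2(0) = 12/10 + 12/3 = 1.2 + 4 = 5.2.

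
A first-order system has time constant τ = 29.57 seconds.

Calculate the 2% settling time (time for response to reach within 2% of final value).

For first-order system, 2% settling time ≈ 4τ = 4 × 29.57 = 118.28 s.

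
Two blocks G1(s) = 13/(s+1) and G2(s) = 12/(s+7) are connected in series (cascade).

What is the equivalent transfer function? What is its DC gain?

Series: multiply transfer functions. G_eq = 13/(s+1) × 12/(s+7) = 156/((s+1)(s+7)). DC gain = 156/(1×7) = 22.2857.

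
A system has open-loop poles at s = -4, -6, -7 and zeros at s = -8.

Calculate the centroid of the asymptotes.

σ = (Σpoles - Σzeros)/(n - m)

σ = (Σpoles - Σzeros)/(n - m) = (-17 - (-8))/(3 - 1) = -9/2 = -4.5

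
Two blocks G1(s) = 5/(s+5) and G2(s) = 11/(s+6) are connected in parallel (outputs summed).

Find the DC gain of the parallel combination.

Parallel: G_eq = G1 + G2. DC gain = G1(0) + G2(0) = 5/5 + 11/6 = 1 + 1.8333 = 2.8333.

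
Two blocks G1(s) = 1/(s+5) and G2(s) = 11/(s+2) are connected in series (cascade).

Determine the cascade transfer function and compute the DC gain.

Series: multiply transfer functions. G_eq = 1/(s+5) × 11/(s+2) = 11/((s+5)(s+2)). DC gain = 11/(5×2) = 1.1.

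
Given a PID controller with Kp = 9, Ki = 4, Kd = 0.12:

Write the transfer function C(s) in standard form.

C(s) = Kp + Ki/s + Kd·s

Substituting values: C(s) = 9 + 4/s + 0.12s = (0.12s² + 9s + 4)/s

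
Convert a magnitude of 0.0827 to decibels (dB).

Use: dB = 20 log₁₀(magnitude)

dB = 20 log₁₀(0.0827) = -21.6 dB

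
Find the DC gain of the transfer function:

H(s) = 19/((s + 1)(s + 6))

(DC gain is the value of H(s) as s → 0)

DC gain = H(0) = 19/(1 × 6) = 19/6 = 3.1667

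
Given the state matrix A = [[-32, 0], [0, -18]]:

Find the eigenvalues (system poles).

For diagonal matrix, eigenvalues are diagonal entries: λ₁ = -32, λ₂ = -18.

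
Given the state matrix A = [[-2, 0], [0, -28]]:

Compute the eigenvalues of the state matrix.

For diagonal matrix, eigenvalues are diagonal entries: λ₁ = -2, λ₂ = -28.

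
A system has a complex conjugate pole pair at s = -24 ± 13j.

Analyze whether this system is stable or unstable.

Real part of poles is -24 (< 0, left half-plane). Stable.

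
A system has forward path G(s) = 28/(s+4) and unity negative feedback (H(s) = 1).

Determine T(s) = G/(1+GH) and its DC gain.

T(s) = G/(1+GH) = [28/(s+4)] / [1 + 28/(s+4)] = 28/(s+4+28) = 28/(s+32). DC gain = 28/32 = 0.875.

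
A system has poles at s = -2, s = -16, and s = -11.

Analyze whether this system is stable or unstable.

All poles are in the left half-plane. System is stable.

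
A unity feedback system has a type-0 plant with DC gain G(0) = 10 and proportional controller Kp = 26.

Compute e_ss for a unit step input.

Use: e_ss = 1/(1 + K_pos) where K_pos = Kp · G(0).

K_pos = Kp · G(0) = 26 × 10 = 260. e_ss = 1/(1 + 260) = 0.0038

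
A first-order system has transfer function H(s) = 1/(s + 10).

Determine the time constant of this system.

For H(s) = 1/(s + 1/τ), the pole is at -1/τ = -10, so τ = 1/10 = 0.1 s.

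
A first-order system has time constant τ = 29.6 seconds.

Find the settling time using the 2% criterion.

For first-order system, 2% settling time ≈ 4τ = 4 × 29.6 = 118.4 s.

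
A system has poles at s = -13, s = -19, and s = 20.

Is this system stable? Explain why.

Pole(s) at s = 20 are not in the left half-plane. System is unstable.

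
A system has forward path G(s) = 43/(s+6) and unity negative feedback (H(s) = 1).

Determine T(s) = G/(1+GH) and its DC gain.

T(s) = G/(1+GH) = [43/(s+6)] / [1 + 43/(s+6)] = 43/(s+6+43) = 43/(s+49). DC gain = 43/49 = 0.8776.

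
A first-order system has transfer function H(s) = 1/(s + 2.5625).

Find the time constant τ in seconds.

For H(s) = 1/(s + 1/τ), the pole is at -1/τ = -2.5625, so τ = 1/2.5625 = 0.3902 s.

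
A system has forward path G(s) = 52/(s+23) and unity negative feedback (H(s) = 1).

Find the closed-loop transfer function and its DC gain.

T(s) = G/(1+GH) = [52/(s+23)] / [1 + 52/(s+23)] = 52/(s+23+52) = 52/(s+75). DC gain = 52/75 = 0.6933.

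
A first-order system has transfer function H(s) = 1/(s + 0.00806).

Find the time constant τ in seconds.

For H(s) = 1/(s + 1/τ), the pole is at -1/τ = -0.00806, so τ = 1/0.00806 = 124.1 s.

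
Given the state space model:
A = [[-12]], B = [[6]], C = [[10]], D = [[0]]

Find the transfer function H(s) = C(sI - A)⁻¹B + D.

(sI - A)⁻¹ = 1/(s + 12). H(s) = 10 × 6/(s + 12) + 0 = 60/(s + 12).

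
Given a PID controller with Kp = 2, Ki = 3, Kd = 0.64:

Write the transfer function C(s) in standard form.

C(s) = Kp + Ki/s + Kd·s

Substituting values: C(s) = 2 + 3/s + 0.64s = (0.64s² + 2s + 3)/s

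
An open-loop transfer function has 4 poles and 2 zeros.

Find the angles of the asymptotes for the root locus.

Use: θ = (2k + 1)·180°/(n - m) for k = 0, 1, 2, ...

n - m = 4 - 2 = 2. Angles: θk = (2k + 1)·180°/2 = 90°, 270°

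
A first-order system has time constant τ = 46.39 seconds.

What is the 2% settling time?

For first-order system, 2% settling time ≈ 4τ = 4 × 46.39 = 185.56 s.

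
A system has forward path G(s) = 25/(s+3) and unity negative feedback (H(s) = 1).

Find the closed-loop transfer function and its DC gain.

T(s) = G/(1+GH) = [25/(s+3)] / [1 + 25/(s+3)] = 25/(s+3+25) = 25/(s+28). DC gain = 25/28 = 0.8929.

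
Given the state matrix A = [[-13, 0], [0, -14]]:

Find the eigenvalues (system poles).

For diagonal matrix, eigenvalues are diagonal entries: λ₁ = -13, λ₂ = -14.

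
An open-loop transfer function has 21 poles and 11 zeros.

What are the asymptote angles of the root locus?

n - m = 21 - 11 = 10. Angles: θk = (2k + 1)·180°/10 = 18°, 54°, 90°, 126°, 162°, 198°, 234°, 270°, 306°, 342°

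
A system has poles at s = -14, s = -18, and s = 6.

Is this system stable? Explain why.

Pole(s) at s = 6 are not in the left half-plane. System is unstable.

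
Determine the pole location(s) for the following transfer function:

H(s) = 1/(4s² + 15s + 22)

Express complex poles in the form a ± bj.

Discriminant = 15² - 4×4×22 = 225 - 352 = -127 < 0, so the poles are a complex conjugate pair s = (-15 ± j√127)/(2×4). Real part = -15/(2×4) = -15/8 = -1.875; imaginary part = ±√127/(2×4) ≈ 1.4087. Poles: s = -1.875 ± 1.4087j.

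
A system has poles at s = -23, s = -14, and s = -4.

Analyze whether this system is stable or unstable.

All poles are in the left half-plane. System is stable.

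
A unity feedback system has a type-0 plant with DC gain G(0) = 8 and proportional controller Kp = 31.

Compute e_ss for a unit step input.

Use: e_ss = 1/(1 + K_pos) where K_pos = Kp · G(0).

K_pos = Kp · G(0) = 31 × 8 = 248. e_ss = 1/(1 + 248) = 0.0040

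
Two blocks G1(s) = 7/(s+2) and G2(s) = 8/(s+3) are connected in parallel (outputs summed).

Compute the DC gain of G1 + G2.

Parallel: G_eq = G1 + G2. DC gain = G1(0) + G2(0) = 7/2 + 8/3 = 3.5 + 2.6667 = 6.1667.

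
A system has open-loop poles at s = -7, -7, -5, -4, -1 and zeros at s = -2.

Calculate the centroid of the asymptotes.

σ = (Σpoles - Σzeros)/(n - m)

σ = (Σpoles - Σzeros)/(n - m) = (-24 - (-2))/(5 - 1) = -22/4 = -5.5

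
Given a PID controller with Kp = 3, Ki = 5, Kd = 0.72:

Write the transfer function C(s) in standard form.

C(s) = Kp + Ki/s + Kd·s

Substituting values: C(s) = 3 + 5/s + 0.72s = (0.72s² + 3s + 5)/s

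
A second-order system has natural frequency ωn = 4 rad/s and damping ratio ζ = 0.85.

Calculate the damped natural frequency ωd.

ωd = ωn√(1 - ζ²) = 4√(1 - 0.85²) = 2.11 rad/s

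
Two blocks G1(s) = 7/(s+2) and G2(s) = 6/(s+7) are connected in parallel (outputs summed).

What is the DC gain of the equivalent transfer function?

Parallel: G_eq = G1 + G2. DC gain = G1(0) + G2(0) = 7/2 + 6/7 = 3.5 + 0.8571 = 4.3571.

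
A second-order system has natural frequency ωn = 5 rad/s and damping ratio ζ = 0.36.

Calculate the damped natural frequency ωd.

ωd = ωn√(1 - ζ²) = 5√(1 - 0.36²) = 4.66 rad/s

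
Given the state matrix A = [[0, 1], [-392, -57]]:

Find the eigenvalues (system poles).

det(A - λI) = λ² - (-57)λ + 392 = (λ - (-49))(λ - (-8)). Eigenvalues: -49, -8.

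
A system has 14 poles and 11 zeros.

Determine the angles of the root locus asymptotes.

n - m = 14 - 11 = 3. Angles: θk = (2k + 1)·180°/3 = 60°, 180°, 300°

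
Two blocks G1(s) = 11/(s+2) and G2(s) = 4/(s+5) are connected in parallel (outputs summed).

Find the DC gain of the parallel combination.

Parallel: G_eq = G1 + G2. DC gain = G1(0) + G2(0) = 11/2 + 4/5 = 5.5 + 0.8 = 6.3.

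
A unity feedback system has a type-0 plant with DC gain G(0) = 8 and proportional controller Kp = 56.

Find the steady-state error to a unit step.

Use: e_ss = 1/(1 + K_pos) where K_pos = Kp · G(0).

K_pos = Kp · G(0) = 56 × 8 = 448. e_ss = 1/(1 + 448) = 0.0022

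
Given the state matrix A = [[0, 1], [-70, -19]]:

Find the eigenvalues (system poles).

det(A - λI) = λ² - (-19)λ + 70 = (λ - (-14))(λ - (-5)). Eigenvalues: -14, -5.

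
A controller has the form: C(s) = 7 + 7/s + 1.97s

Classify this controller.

This is a Proportional-Integral-Derivative (PID) controller.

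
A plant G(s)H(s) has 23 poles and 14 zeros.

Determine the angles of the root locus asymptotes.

n - m = 23 - 14 = 9. Angles: θk = (2k + 1)·180°/9 = 20°, 60°, 100°, 140°, 180°, 220°, 260°, 300°, 340°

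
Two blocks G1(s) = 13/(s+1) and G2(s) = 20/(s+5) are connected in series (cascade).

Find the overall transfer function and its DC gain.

Series: multiply transfer functions. G_eq = 13/(s+1) × 20/(s+5) = 260/((s+1)(s+5)). DC gain = 260/(1×5) = 52.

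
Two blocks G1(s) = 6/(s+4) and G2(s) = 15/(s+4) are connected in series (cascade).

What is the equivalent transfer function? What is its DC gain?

Series: multiply transfer functions. G_eq = 6/(s+4) × 15/(s+4) = 90/((s+4)(s+4)). DC gain = 90/(4×4) = 5.625.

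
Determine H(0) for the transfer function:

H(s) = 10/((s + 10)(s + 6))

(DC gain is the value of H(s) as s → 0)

DC gain = H(0) = 10/(10 × 6) = 10/60 = 0.1667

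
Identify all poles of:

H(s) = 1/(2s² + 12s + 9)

Discriminant = 12² - 4×2×9 = 144 - 72 = 72 > 0, so two distinct real poles. Using quadratic formula: s = (-12 ± √72)/(2×2) = (-12 ± √72)/4, with √72 ≈ 8.4853. s₁ ≈ -0.8787, s₂ ≈ -5.1213. Poles: s₁ = -0.8787, s₂ = -5.1213.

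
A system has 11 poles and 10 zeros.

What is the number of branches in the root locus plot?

Root locus has n branches where n = number of poles = 11.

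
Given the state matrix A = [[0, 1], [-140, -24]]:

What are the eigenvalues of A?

det(A - λI) = λ² - (-24)λ + 140 = (λ - (-14))(λ - (-10)). Eigenvalues: -14, -10.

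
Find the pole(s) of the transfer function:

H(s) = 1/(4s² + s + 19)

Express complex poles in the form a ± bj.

Discriminant = 1² - 4×4×19 = 1 - 304 = -303 < 0, so the poles are a complex conjugate pair s = (-1 ± j√303)/(2×4). Real part = -1/(2×4) = -1/8 = -0.125; imaginary part = ±√303/(2×4) ≈ 2.1759. Poles: s = -0.125 ± 2.1759j.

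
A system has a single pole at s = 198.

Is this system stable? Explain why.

Pole at s = 198 is in the right half-plane. Unstable.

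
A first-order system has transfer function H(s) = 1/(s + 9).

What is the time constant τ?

For H(s) = 1/(s + 1/τ), the pole is at -1/τ = -9, so τ = 1/9 = 0.1111 s.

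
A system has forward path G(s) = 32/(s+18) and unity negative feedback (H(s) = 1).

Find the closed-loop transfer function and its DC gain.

T(s) = G/(1+GH) = [32/(s+18)] / [1 + 32/(s+18)] = 32/(s+18+32) = 32/(s+50). DC gain = 32/50 = 0.64.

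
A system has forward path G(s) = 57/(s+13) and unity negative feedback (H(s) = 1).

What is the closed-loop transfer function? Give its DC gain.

T(s) = G/(1+GH) = [57/(s+13)] / [1 + 57/(s+13)] = 57/(s+13+57) = 57/(s+70). DC gain = 57/70 = 0.8143.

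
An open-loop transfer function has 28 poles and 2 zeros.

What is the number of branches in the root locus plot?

Root locus has n branches where n = number of poles = 28.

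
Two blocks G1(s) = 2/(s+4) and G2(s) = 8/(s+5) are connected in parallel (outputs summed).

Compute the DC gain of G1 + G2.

Parallel: G_eq = G1 + G2. DC gain = G1(0) + G2(0) = 2/4 + 8/5 = 0.5 + 1.6 = 2.1.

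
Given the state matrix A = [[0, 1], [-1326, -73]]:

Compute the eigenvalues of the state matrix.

det(A - λI) = λ² - (-73)λ + 1326 = (λ - (-34))(λ - (-39)). Eigenvalues: -34, -39.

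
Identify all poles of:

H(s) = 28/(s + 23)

Pole is where denominator = 0: s + 23 = 0, so s = -23.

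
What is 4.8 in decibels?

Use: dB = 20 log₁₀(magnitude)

dB = 20 log₁₀(4.8) = 13.6 dB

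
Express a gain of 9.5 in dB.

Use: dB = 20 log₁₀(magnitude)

dB = 20 log₁₀(9.5) = 19.6 dB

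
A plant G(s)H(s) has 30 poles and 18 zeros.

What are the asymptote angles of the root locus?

n - m = 30 - 18 = 12. Angles: θk = (2k + 1)·180°/12 = 15°, 45°, 75°, 105°, 135°, 165°, 195°, 225°, 255°, 285°, 315°, 345°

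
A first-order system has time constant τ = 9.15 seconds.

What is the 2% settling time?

For first-order system, 2% settling time ≈ 4τ = 4 × 9.15 = 36.6 s.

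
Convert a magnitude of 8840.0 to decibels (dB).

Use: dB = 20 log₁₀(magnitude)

dB = 20 log₁₀(8840.0) = 78.9 dB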